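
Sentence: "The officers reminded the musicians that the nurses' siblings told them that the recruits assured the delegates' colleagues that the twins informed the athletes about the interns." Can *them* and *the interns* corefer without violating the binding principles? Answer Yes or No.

No

*the interns* is an R-expression; Principle C requires it to be free (not bound by any c-commanding expression).
— them: object of the clause headed by 'told'; the pronoun c-commands the R-expression — coreference blocked (Principle C).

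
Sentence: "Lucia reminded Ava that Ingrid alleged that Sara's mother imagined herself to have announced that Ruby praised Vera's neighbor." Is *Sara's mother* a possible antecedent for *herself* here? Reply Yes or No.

Yes

*herself* is a reflexive; Principle A requires it to be bound within its binding domain — the clause headed by 'imagined'.
— Sara's mother: subject of the clause headed by 'imagined'; c-commands the reflexive within its binding domain — allowed (Principle A).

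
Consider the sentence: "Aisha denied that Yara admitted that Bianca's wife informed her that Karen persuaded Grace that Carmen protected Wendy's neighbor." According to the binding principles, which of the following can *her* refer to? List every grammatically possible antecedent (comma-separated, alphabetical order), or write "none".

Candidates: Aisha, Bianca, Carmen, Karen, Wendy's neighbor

*her* is a pronoun; Principle B requires it to be free in its binding domain — the clause headed by 'informed'.
— Aisha: subject of the matrix clause; c-commands the pronoun but lies outside its binding domain — allowed.
— Bianca: possessor inside the subject DP of the clause headed by 'informed'; does not c-command the pronoun — Principle B does not apply; allowed.
— Carmen: subject of the clause headed by 'protected'; is c-commanded by the pronoun; coreference would bind this R-expression — blocked (Principle C).
— Karen: subject of the clause headed by 'persuaded'; is c-commanded by the pronoun; coreference would bind this R-expression — blocked (Principle C).
— Wendy's neighbor: object of the clause headed by 'protected'; is c-commanded by the pronoun; coreference would bind this R-expression — blocked (Principle C).

Aisha, Bianca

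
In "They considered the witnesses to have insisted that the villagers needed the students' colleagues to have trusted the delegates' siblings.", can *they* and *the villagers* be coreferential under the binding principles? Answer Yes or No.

*the villagers* is an R-expression; Principle C requires it to be free (not bound by any c-commanding expression).
— they: subject of the matrix clause; the pronoun c-commands the R-expression — coreference blocked (Principle C).

No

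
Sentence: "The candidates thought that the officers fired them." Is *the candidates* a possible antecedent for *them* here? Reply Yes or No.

Yes

*them* is a pronoun; Principle B requires it to be free in its binding domain — the clause headed by 'fired'.
— the candidates: subject of the matrix clause; c-commands the pronoun but lies outside its binding domain — allowed.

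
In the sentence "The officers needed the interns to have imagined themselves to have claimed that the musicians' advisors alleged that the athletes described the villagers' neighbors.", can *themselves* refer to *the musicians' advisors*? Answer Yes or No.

No

*themselves* is a reflexive; Principle A requires it to be bound within its binding domain — the clause headed by 'imagined'.
— the musicians' advisors: subject of the clause headed by 'alleged'; does not c-command the reflexive — cannot bind it (Principle A).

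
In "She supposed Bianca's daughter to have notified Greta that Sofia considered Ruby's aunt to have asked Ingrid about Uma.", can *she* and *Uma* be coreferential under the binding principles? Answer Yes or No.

*Uma* is an R-expression; Principle C requires it to be free (not bound by any c-commanding expression).
— she: subject of the matrix clause; the pronoun c-commands the R-expression — coreference blocked (Principle C).

No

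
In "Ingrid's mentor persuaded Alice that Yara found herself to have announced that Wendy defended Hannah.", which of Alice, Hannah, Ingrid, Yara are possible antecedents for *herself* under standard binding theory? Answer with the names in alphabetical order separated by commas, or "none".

Yara

*herself* is a reflexive; Principle A requires it to be bound within its binding domain — the clause headed by 'found'.
— Alice: object of the matrix clause; c-commands the reflexive but lies outside its binding domain — cannot bind it (Principle A).
— Hannah: object of the clause headed by 'defended'; does not c-command the reflexive — cannot bind it (Principle A).
— Ingrid: possessor inside the subject DP of the matrix clause; does not c-command the reflexive — cannot bind it (Principle A).
— Yara: subject of the clause headed by 'found'; c-commands the reflexive within its binding domain — allowed (Principle A).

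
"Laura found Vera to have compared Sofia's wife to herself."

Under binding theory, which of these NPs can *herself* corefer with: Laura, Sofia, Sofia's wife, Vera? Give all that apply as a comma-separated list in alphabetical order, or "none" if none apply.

*herself* is a reflexive; Principle A requires it to be bound within its binding domain — the clause headed by 'compared'.
— Laura: subject of the matrix clause; c-commands the reflexive but lies outside its binding domain — cannot bind it (Principle A).
— Sofia: possessor inside the object DP of the clause headed by 'compared'; does not c-command the reflexive — cannot bind it (Principle A).
— Sofia's wife: object of the clause headed by 'compared'; c-commands the reflexive within its binding domain — allowed (Principle A).
— Vera: subject of the clause headed by 'compared'; c-commands the reflexive within its binding domain — allowed (Principle A).

Sofia's wife, Vera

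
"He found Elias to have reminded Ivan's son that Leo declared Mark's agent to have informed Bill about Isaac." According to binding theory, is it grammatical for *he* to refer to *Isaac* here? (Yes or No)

No

*Isaac* is an R-expression; Principle C requires it to be free (not bound by any c-commanding expression).
— he: subject of the matrix clause; the pronoun c-commands the R-expression — coreference blocked (Principle C).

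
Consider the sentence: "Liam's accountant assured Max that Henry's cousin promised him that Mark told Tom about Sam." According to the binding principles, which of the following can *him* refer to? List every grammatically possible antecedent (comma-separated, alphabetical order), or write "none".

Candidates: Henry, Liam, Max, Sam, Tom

*him* is a pronoun; Principle B requires it to be free in its binding domain — the clause headed by 'promised'.
— Henry: possessor inside the subject DP of the clause headed by 'promised'; does not c-command the pronoun — Principle B does not apply; allowed.
— Liam: possessor inside the subject DP of the matrix clause; does not c-command the pronoun — Principle B does not apply; allowed.
— Max: object of the matrix clause; c-commands the pronoun but lies outside its binding domain — allowed.
— Sam: second object of the clause headed by 'told'; is c-commanded by the pronoun; coreference would bind this R-expression — blocked (Principle C).
— Tom: object of the clause headed by 'told'; is c-commanded by the pronoun; coreference would bind this R-expression — blocked (Principle C).

Henry, Liam, Max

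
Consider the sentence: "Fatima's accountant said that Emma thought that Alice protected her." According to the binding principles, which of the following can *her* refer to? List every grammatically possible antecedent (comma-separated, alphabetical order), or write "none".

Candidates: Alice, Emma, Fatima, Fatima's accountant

Emma, Fatima, Fatima's accountant

*her* is a pronoun; Principle B requires it to be free in its binding domain — the clause headed by 'protected'.
— Alice: subject of the clause headed by 'protected'; c-commands the pronoun within its binding domain — blocked (Principle B).
— Emma: subject of the clause headed by 'thought'; c-commands the pronoun but lies outside its binding domain — allowed.
— Fatima: possessor inside the subject DP of the matrix clause; does not c-command the pronoun — Principle B does not apply; allowed.
— Fatima's accountant: subject of the matrix clause; c-commands the pronoun but lies outside its binding domain — allowed.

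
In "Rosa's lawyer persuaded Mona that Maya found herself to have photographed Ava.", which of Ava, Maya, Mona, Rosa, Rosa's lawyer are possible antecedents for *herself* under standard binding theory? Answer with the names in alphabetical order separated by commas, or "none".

Maya

*herself* is a reflexive; Principle A requires it to be bound within its binding domain — the clause headed by 'found'.
— Ava: object of the clause headed by 'photographed'; does not c-command the reflexive — cannot bind it (Principle A).
— Maya: subject of the clause headed by 'found'; c-commands the reflexive within its binding domain — allowed (Principle A).
— Mona: object of the matrix clause; c-commands the reflexive but lies outside its binding domain — cannot bind it (Principle A).
— Rosa: possessor inside the subject DP of the matrix clause; does not c-command the reflexive — cannot bind it (Principle A).
— Rosa's lawyer: subject of the matrix clause; c-commands the reflexive but lies outside its binding domain — cannot bind it (Principle A).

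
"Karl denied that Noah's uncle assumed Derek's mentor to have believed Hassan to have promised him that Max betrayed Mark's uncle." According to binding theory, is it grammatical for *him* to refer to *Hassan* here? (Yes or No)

No

*Hassan* is an R-expression; Principle C requires it to be free (not bound by any c-commanding expression).
— him: object of the clause headed by 'promised'; the R-expression locally c-commands the pronoun — coreference blocked (Principle B on the pronoun).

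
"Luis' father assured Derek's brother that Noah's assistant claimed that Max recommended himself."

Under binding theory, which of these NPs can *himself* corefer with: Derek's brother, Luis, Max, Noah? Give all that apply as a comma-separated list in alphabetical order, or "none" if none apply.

Max

*himself* is a reflexive; Principle A requires it to be bound within its binding domain — the clause headed by 'recommended'.
— Derek's brother: object of the matrix clause; c-commands the reflexive but lies outside its binding domain — cannot bind it (Principle A).
— Luis: possessor inside the subject DP of the matrix clause; does not c-command the reflexive — cannot bind it (Principle A).
— Max: subject of the clause headed by 'recommended'; c-commands the reflexive within its binding domain — allowed (Principle A).
— Noah: possessor inside the subject DP of the clause headed by 'claimed'; does not c-command the reflexive — cannot bind it (Principle A).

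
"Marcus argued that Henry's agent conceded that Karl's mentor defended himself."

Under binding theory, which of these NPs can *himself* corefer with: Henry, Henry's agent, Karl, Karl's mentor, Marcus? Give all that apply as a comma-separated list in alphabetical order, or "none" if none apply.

*himself* is a reflexive; Principle A requires it to be bound within its binding domain — the clause headed by 'defended'.
— Henry: possessor inside the subject DP of the clause headed by 'conceded'; does not c-command the reflexive — cannot bind it (Principle A).
— Henry's agent: subject of the clause headed by 'conceded'; c-commands the reflexive but lies outside its binding domain — cannot bind it (Principle A).
— Karl: possessor inside the subject DP of the clause headed by 'defended'; does not c-command the reflexive — cannot bind it (Principle A).
— Karl's mentor: subject of the clause headed by 'defended'; c-commands the reflexive within its binding domain — allowed (Principle A).
— Marcus: subject of the matrix clause; c-commands the reflexive but lies outside its binding domain — cannot bind it (Principle A).

Karl's mentor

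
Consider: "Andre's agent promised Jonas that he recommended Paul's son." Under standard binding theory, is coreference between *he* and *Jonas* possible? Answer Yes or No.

Yes

*Jonas* is an R-expression; Principle C requires it to be free (not bound by any c-commanding expression).
— he: subject of the clause headed by 'recommended'; the pronoun does not c-command the R-expression — coreference allowed.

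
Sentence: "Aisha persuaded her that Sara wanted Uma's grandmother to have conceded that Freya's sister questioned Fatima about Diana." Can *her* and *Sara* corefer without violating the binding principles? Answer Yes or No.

*Sara* is an R-expression; Principle C requires it to be free (not bound by any c-commanding expression).
— her: object of the matrix clause; the pronoun c-commands the R-expression — coreference blocked (Principle C).

No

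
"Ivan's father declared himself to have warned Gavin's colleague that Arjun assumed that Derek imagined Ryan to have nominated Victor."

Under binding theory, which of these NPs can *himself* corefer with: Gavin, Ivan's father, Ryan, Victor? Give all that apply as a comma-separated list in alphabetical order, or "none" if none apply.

Ivan's father

*himself* is a reflexive; Principle A requires it to be bound within its binding domain — the matrix clause.
— Gavin: possessor inside the object DP of the clause headed by 'warned'; does not c-command the reflexive — cannot bind it (Principle A).
— Ivan's father: subject of the matrix clause; c-commands the reflexive within its binding domain — allowed (Principle A).
— Ryan: subject of the clause headed by 'nominated'; does not c-command the reflexive — cannot bind it (Principle A).
— Victor: object of the clause headed by 'nominated'; does not c-command the reflexive — cannot bind it (Principle A).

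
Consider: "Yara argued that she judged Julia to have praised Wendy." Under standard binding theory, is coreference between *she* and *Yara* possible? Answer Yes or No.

Yes

*Yara* is an R-expression; Principle C requires it to be free (not bound by any c-commanding expression).
— she: subject of the clause headed by 'judged'; the pronoun does not c-command the R-expression — coreference allowed.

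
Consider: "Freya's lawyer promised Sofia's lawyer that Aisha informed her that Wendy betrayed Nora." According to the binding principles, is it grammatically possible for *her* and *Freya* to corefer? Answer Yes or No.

Yes

*her* is a pronoun; Principle B requires it to be free in its binding domain — the clause headed by 'informed'.
— Freya: possessor inside the subject DP of the matrix clause; does not c-command the pronoun — Principle B does not apply; allowed.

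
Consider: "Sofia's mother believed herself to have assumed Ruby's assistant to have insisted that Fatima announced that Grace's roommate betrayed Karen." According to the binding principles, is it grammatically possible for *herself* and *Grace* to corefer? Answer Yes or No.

No

*herself* is a reflexive; Principle A requires it to be bound within its binding domain — the matrix clause.
— Grace: possessor inside the subject DP of the clause headed by 'betrayed'; does not c-command the reflexive — cannot bind it (Principle A).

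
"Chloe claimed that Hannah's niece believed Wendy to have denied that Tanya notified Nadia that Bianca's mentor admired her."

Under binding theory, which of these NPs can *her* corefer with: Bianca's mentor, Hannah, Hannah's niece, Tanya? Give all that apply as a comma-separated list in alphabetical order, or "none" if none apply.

*her* is a pronoun; Principle B requires it to be free in its binding domain — the clause headed by 'admired'.
— Bianca's mentor: subject of the clause headed by 'admired'; c-commands the pronoun within its binding domain — blocked (Principle B).
— Hannah: possessor inside the subject DP of the clause headed by 'believed'; does not c-command the pronoun — Principle B does not apply; allowed.
— Hannah's niece: subject of the clause headed by 'believed'; c-commands the pronoun but lies outside its binding domain — allowed.
— Tanya: subject of the clause headed by 'notified'; c-commands the pronoun but lies outside its binding domain — allowed.

Hannah, Hannah's niece, Tanya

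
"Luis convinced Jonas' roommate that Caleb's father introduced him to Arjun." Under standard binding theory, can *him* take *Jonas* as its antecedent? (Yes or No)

*him* is a pronoun; Principle B requires it to be free in its binding domain — the clause headed by 'introduced'.
— Jonas: possessor inside the object DP of the matrix clause; does not c-command the pronoun — Principle B does not apply; allowed.

Yes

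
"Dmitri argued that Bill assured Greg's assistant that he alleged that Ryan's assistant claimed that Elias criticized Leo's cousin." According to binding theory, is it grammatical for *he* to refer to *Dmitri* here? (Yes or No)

*Dmitri* is an R-expression; Principle C requires it to be free (not bound by any c-commanding expression).
— he: subject of the clause headed by 'alleged'; the pronoun does not c-command the R-expression — coreference allowed.

Yes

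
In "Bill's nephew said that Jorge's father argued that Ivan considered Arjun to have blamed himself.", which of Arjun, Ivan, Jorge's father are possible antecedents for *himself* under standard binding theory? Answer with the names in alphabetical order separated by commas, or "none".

Arjun

*himself* is a reflexive; Principle A requires it to be bound within its binding domain — the clause headed by 'blamed'.
— Arjun: subject of the clause headed by 'blamed'; c-commands the reflexive within its binding domain — allowed (Principle A).
— Ivan: subject of the clause headed by 'considered'; c-commands the reflexive but lies outside its binding domain — cannot bind it (Principle A).
— Jorge's father: subject of the clause headed by 'argued'; c-commands the reflexive but lies outside its binding domain — cannot bind it (Principle A).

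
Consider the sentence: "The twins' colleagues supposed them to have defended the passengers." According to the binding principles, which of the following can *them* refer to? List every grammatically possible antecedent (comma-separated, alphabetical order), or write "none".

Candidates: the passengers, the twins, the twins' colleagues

the twins

*them* is a pronoun; Principle B requires it to be free in its binding domain — the matrix clause.
— the passengers: object of the clause headed by 'defended'; is c-commanded by the pronoun; coreference would bind this R-expression — blocked (Principle C).
— the twins: possessor inside the subject DP of the matrix clause; does not c-command the pronoun — Principle B does not apply; allowed.
— the twins' colleagues: subject of the matrix clause; c-commands the pronoun within its binding domain — blocked (Principle B).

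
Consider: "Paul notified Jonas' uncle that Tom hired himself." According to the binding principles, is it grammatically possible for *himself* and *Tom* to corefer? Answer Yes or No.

Yes

*himself* is a reflexive; Principle A requires it to be bound within its binding domain — the clause headed by 'hired'.
— Tom: subject of the clause headed by 'hired'; c-commands the reflexive within its binding domain — allowed (Principle A).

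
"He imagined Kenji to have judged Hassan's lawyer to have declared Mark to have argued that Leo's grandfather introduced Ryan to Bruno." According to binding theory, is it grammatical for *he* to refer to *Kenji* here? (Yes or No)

No

*Kenji* is an R-expression; Principle C requires it to be free (not bound by any c-commanding expression).
— he: subject of the matrix clause; the pronoun c-commands the R-expression — coreference blocked (Principle C).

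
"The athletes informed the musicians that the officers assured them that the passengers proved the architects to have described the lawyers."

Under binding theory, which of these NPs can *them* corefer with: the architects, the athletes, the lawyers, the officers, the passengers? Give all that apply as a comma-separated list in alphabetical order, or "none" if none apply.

the athletes

*them* is a pronoun; Principle B requires it to be free in its binding domain — the clause headed by 'assured'.
— the architects: subject of the clause headed by 'described'; is c-commanded by the pronoun; coreference would bind this R-expression — blocked (Principle C).
— the athletes: subject of the matrix clause; c-commands the pronoun but lies outside its binding domain — allowed.
— the lawyers: object of the clause headed by 'described'; is c-commanded by the pronoun; coreference would bind this R-expression — blocked (Principle C).
— the officers: subject of the clause headed by 'assured'; c-commands the pronoun within its binding domain — blocked (Principle B).
— the passengers: subject of the clause headed by 'proved'; is c-commanded by the pronoun; coreference would bind this R-expression — blocked (Principle C).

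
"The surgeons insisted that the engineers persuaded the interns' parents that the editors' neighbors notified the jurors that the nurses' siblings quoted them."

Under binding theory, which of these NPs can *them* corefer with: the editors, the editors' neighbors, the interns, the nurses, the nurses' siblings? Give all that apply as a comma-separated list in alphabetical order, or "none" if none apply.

the editors, the editors' neighbors, the interns, the nurses

*them* is a pronoun; Principle B requires it to be free in its binding domain — the clause headed by 'quoted'.
— the editors: possessor inside the subject DP of the clause headed by 'notified'; does not c-command the pronoun — Principle B does not apply; allowed.
— the editors' neighbors: subject of the clause headed by 'notified'; c-commands the pronoun but lies outside its binding domain — allowed.
— the interns: possessor inside the object DP of the clause headed by 'persuaded'; does not c-command the pronoun — Principle B does not apply; allowed.
— the nurses: possessor inside the subject DP of the clause headed by 'quoted'; does not c-command the pronoun — Principle B does not apply; allowed.
— the nurses' siblings: subject of the clause headed by 'quoted'; c-commands the pronoun within its binding domain — blocked (Principle B).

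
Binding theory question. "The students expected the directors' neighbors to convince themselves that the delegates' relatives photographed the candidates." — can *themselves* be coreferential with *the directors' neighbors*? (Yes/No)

*themselves* is a reflexive; Principle A requires it to be bound within its binding domain — the clause headed by 'convince'.
— the directors' neighbors: subject of the clause headed by 'convince'; c-commands the reflexive within its binding domain — allowed (Principle A).

Yes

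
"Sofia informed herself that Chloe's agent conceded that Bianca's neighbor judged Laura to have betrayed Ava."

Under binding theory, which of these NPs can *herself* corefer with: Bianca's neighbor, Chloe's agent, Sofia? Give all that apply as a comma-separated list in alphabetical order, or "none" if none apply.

Sofia

*herself* is a reflexive; Principle A requires it to be bound within its binding domain — the matrix clause.
— Bianca's neighbor: subject of the clause headed by 'judged'; does not c-command the reflexive — cannot bind it (Principle A).
— Chloe's agent: subject of the clause headed by 'conceded'; does not c-command the reflexive — cannot bind it (Principle A).
— Sofia: subject of the matrix clause; c-commands the reflexive within its binding domain — allowed (Principle A).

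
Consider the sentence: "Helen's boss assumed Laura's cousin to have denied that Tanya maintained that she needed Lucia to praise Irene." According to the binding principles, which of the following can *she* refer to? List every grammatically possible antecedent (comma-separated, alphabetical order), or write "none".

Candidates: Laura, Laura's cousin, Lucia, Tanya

Laura, Laura's cousin, Tanya

*she* is a pronoun; Principle B requires it to be free in its binding domain — the clause headed by 'needed'.
— Laura: possessor inside the subject DP of the clause headed by 'denied'; does not c-command the pronoun — Principle B does not apply; allowed.
— Laura's cousin: subject of the clause headed by 'denied'; c-commands the pronoun but lies outside its binding domain — allowed.
— Lucia: subject of the clause headed by 'praise'; is c-commanded by the pronoun; coreference would bind this R-expression — blocked (Principle C).
— Tanya: subject of the clause headed by 'maintained'; c-commands the pronoun but lies outside its binding domain — allowed.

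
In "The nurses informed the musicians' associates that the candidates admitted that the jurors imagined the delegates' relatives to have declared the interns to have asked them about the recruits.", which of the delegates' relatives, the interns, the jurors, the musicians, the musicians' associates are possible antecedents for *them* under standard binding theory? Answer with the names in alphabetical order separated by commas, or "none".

*them* is a pronoun; Principle B requires it to be free in its binding domain — the clause headed by 'asked'.
— the delegates' relatives: subject of the clause headed by 'declared'; c-commands the pronoun but lies outside its binding domain — allowed.
— the interns: subject of the clause headed by 'asked'; c-commands the pronoun within its binding domain — blocked (Principle B).
— the jurors: subject of the clause headed by 'imagined'; c-commands the pronoun but lies outside its binding domain — allowed.
— the musicians: possessor inside the object DP of the matrix clause; does not c-command the pronoun — Principle B does not apply; allowed.
— the musicians' associates: object of the matrix clause; c-commands the pronoun but lies outside its binding domain — allowed.

the delegates' relatives, the jurors, the musicians, the musicians' associates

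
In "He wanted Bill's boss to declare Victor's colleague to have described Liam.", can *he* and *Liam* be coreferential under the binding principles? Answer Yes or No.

*Liam* is an R-expression; Principle C requires it to be free (not bound by any c-commanding expression).
— he: subject of the matrix clause; the pronoun c-commands the R-expression — coreference blocked (Principle C).

No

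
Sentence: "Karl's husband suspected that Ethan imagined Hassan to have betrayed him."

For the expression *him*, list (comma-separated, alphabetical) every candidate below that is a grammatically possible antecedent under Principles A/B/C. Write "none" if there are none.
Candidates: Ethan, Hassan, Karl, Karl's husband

*him* is a pronoun; Principle B requires it to be free in its binding domain — the clause headed by 'betrayed'.
— Ethan: subject of the clause headed by 'imagined'; c-commands the pronoun but lies outside its binding domain — allowed.
— Hassan: subject of the clause headed by 'betrayed'; c-commands the pronoun within its binding domain — blocked (Principle B).
— Karl: possessor inside the subject DP of the matrix clause; does not c-command the pronoun — Principle B does not apply; allowed.
— Karl's husband: subject of the matrix clause; c-commands the pronoun but lies outside its binding domain — allowed.

Ethan, Karl, Karl's husband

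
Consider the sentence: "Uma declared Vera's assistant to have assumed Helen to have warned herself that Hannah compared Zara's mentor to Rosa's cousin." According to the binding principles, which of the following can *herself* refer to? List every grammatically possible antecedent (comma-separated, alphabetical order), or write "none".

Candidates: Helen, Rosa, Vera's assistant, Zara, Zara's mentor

Helen

*herself* is a reflexive; Principle A requires it to be bound within its binding domain — the clause headed by 'warned'.
— Helen: subject of the clause headed by 'warned'; c-commands the reflexive within its binding domain — allowed (Principle A).
— Rosa: possessor inside the second object DP of the clause headed by 'compared'; does not c-command the reflexive — cannot bind it (Principle A).
— Vera's assistant: subject of the clause headed by 'assumed'; c-commands the reflexive but lies outside its binding domain — cannot bind it (Principle A).
— Zara: possessor inside the object DP of the clause headed by 'compared'; does not c-command the reflexive — cannot bind it (Principle A).
— Zara's mentor: object of the clause headed by 'compared'; does not c-command the reflexive — cannot bind it (Principle A).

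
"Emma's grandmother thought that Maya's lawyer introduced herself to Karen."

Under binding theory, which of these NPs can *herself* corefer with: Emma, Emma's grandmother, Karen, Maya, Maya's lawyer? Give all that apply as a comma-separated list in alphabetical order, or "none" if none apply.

Maya's lawyer

*herself* is a reflexive; Principle A requires it to be bound within its binding domain — the clause headed by 'introduced'.
— Emma: possessor inside the subject DP of the matrix clause; does not c-command the reflexive — cannot bind it (Principle A).
— Emma's grandmother: subject of the matrix clause; c-commands the reflexive but lies outside its binding domain — cannot bind it (Principle A).
— Karen: second object of the clause headed by 'introduced'; does not c-command the reflexive — cannot bind it (Principle A).
— Maya: possessor inside the subject DP of the clause headed by 'introduced'; does not c-command the reflexive — cannot bind it (Principle A).
— Maya's lawyer: subject of the clause headed by 'introduced'; c-commands the reflexive within its binding domain — allowed (Principle A).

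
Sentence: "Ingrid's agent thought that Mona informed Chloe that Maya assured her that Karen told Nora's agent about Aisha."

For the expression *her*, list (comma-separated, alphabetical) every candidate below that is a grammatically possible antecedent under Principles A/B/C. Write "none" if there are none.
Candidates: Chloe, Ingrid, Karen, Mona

*her* is a pronoun; Principle B requires it to be free in its binding domain — the clause headed by 'assured'.
— Chloe: object of the clause headed by 'informed'; c-commands the pronoun but lies outside its binding domain — allowed.
— Ingrid: possessor inside the subject DP of the matrix clause; does not c-command the pronoun — Principle B does not apply; allowed.
— Karen: subject of the clause headed by 'told'; is c-commanded by the pronoun; coreference would bind this R-expression — blocked (Principle C).
— Mona: subject of the clause headed by 'informed'; c-commands the pronoun but lies outside its binding domain — allowed.

Chloe, Ingrid, Mona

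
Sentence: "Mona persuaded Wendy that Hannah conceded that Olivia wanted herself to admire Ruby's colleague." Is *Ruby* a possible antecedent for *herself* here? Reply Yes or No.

*herself* is a reflexive; Principle A requires it to be bound within its binding domain — the clause headed by 'wanted'.
— Ruby: possessor inside the object DP of the clause headed by 'admire'; does not c-command the reflexive — cannot bind it (Principle A).

No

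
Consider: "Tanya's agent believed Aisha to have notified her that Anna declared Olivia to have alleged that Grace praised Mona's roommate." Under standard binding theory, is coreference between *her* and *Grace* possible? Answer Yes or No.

*Grace* is an R-expression; Principle C requires it to be free (not bound by any c-commanding expression).
— her: object of the clause headed by 'notified'; the pronoun c-commands the R-expression — coreference blocked (Principle C).

No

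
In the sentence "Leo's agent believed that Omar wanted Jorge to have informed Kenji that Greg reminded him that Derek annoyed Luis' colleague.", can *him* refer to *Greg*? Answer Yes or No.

*him* is a pronoun; Principle B requires it to be free in its binding domain — the clause headed by 'reminded'.
— Greg: subject of the clause headed by 'reminded'; c-commands the pronoun within its binding domain — blocked (Principle B).

No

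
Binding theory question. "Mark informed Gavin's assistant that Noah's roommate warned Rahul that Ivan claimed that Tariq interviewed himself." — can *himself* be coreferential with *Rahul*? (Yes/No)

No

*himself* is a reflexive; Principle A requires it to be bound within its binding domain — the clause headed by 'interviewed'.
— Rahul: object of the clause headed by 'warned'; c-commands the reflexive but lies outside its binding domain — cannot bind it (Principle A).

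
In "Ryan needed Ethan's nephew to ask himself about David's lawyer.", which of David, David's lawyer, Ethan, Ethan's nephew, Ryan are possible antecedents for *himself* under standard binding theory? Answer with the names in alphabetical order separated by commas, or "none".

*himself* is a reflexive; Principle A requires it to be bound within its binding domain — the clause headed by 'ask'.
— David: possessor inside the second object DP of the clause headed by 'ask'; does not c-command the reflexive — cannot bind it (Principle A).
— David's lawyer: second object of the clause headed by 'ask'; does not c-command the reflexive — cannot bind it (Principle A).
— Ethan: possessor inside the subject DP of the clause headed by 'ask'; does not c-command the reflexive — cannot bind it (Principle A).
— Ethan's nephew: subject of the clause headed by 'ask'; c-commands the reflexive within its binding domain — allowed (Principle A).
— Ryan: subject of the matrix clause; c-commands the reflexive but lies outside its binding domain — cannot bind it (Principle A).

Ethan's nephew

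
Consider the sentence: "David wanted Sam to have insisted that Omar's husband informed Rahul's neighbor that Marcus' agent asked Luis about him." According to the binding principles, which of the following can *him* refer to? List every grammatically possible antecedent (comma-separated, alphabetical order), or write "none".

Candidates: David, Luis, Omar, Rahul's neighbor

*him* is a pronoun; Principle B requires it to be free in its binding domain — the clause headed by 'asked'.
— David: subject of the matrix clause; c-commands the pronoun but lies outside its binding domain — allowed.
— Luis: object of the clause headed by 'asked'; c-commands the pronoun within its binding domain — blocked (Principle B).
— Omar: possessor inside the subject DP of the clause headed by 'informed'; does not c-command the pronoun — Principle B does not apply; allowed.
— Rahul's neighbor: object of the clause headed by 'informed'; c-commands the pronoun but lies outside its binding domain — allowed.

David, Omar, Rahul's neighbor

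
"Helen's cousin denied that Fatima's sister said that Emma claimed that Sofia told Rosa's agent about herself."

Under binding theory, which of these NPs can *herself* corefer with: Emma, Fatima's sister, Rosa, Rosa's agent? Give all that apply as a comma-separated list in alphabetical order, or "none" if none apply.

*herself* is a reflexive; Principle A requires it to be bound within its binding domain — the clause headed by 'told'.
— Emma: subject of the clause headed by 'claimed'; c-commands the reflexive but lies outside its binding domain — cannot bind it (Principle A).
— Fatima's sister: subject of the clause headed by 'said'; c-commands the reflexive but lies outside its binding domain — cannot bind it (Principle A).
— Rosa: possessor inside the object DP of the clause headed by 'told'; does not c-command the reflexive — cannot bind it (Principle A).
— Rosa's agent: object of the clause headed by 'told'; c-commands the reflexive within its binding domain — allowed (Principle A).

Rosa's agent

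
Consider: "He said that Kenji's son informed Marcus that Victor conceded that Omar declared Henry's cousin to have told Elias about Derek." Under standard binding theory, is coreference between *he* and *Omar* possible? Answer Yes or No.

*Omar* is an R-expression; Principle C requires it to be free (not bound by any c-commanding expression).
— he: subject of the matrix clause; the pronoun c-commands the R-expression — coreference blocked (Principle C).

No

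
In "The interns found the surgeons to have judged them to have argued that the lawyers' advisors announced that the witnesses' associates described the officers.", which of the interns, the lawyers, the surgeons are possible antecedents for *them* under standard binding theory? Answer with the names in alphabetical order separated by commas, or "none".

the interns

*them* is a pronoun; Principle B requires it to be free in its binding domain — the clause headed by 'judged'.
— the interns: subject of the matrix clause; c-commands the pronoun but lies outside its binding domain — allowed.
— the lawyers: possessor inside the subject DP of the clause headed by 'announced'; is c-commanded by the pronoun; coreference would bind this R-expression — blocked (Principle C).
— the surgeons: subject of the clause headed by 'judged'; c-commands the pronoun within its binding domain — blocked (Principle B).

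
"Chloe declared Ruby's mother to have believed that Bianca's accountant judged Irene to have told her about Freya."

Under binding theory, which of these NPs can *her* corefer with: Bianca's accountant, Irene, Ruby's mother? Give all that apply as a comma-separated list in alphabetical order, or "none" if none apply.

*her* is a pronoun; Principle B requires it to be free in its binding domain — the clause headed by 'told'.
— Bianca's accountant: subject of the clause headed by 'judged'; c-commands the pronoun but lies outside its binding domain — allowed.
— Irene: subject of the clause headed by 'told'; c-commands the pronoun within its binding domain — blocked (Principle B).
— Ruby's mother: subject of the clause headed by 'believed'; c-commands the pronoun but lies outside its binding domain — allowed.

Bianca's accountant, Ruby's mother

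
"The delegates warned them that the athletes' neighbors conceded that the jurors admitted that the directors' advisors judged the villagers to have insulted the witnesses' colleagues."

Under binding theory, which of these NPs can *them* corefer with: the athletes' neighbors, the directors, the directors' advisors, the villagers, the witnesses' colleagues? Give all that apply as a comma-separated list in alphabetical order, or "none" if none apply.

none

*them* is a pronoun; Principle B requires it to be free in its binding domain — the matrix clause.
— the athletes' neighbors: subject of the clause headed by 'conceded'; is c-commanded by the pronoun; coreference would bind this R-expression — blocked (Principle C).
— the directors: possessor inside the subject DP of the clause headed by 'judged'; is c-commanded by the pronoun; coreference would bind this R-expression — blocked (Principle C).
— the directors' advisors: subject of the clause headed by 'judged'; is c-commanded by the pronoun; coreference would bind this R-expression — blocked (Principle C).
— the villagers: subject of the clause headed by 'insulted'; is c-commanded by the pronoun; coreference would bind this R-expression — blocked (Principle C).
— the witnesses' colleagues: object of the clause headed by 'insulted'; is c-commanded by the pronoun; coreference would bind this R-expression — blocked (Principle C).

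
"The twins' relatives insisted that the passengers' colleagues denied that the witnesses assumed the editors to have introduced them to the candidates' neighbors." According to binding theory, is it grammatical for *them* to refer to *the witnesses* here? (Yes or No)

Yes

*the witnesses* is an R-expression; Principle C requires it to be free (not bound by any c-commanding expression).
— them: object of the clause headed by 'introduced'; the pronoun does not c-command the R-expression — coreference allowed.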